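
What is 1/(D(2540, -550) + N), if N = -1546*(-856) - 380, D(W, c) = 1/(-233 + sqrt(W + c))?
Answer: 69191367571/91539902222704649 + sqrt(1990)/91539902222704649 ≈ 7.5586e-7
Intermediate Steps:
N = 1322996 (N = 1323376 - 380 = 1322996)
1/(D(2540, -550) + N) = 1/(1/(-233 + sqrt(2540 - 550)) + 1322996) = 1/(1/(-233 + sqrt(1990)) + 1322996) = 1/(1322996 + 1/(-233 + sqrt(1990)))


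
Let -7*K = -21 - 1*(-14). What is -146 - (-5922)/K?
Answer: 5776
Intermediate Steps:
K = 1 (K = -(-21 - 1*(-14))/7 = -(-21 + 14)/7 = -1/7*(-7) = 1)
-146 - (-5922)/K = -146 - (-5922)/1 = -146 - (-5922) = -146 - 42*(-141) = -146 + 5922 = 5776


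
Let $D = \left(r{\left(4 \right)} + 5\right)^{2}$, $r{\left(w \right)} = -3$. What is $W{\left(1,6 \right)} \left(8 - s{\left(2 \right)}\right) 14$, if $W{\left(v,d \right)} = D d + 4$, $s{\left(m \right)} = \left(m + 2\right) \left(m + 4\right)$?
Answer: $-6272$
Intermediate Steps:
$s{\left(m \right)} = \left(2 + m\right) \left(4 + m\right)$
$D = 4$ ($D = \left(-3 + 5\right)^{2} = 2^{2} = 4$)
$W{\left(v,d \right)} = 4 + 4 d$ ($W{\left(v,d \right)} = 4 d + 4 = 4 + 4 d$)
$W{\left(1,6 \right)} \left(8 - s{\left(2 \right)}\right) 14 = \left(4 + 4 \cdot 6\right) \left(8 - \left(8 + 2^{2} + 6 \cdot 2\right)\right) 14 = \left(4 + 24\right) \left(8 - \left(8 + 4 + 12\right)\right) 14 = 28 \left(8 - 24\right) 14 = 28 \left(-16\right) 14 = \left(-448\right) 14 = -6272$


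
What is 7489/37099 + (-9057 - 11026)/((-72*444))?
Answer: 984467569/1185980832 ≈ 0.83009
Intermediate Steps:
7489/37099 + (-9057 - 11026)/((-72*444)) = 7489*(1/37099) - 20083/(-31968) = 7489/37099 - 20083*(-1/31968) = 7489/37099 + 20083/31968 = 984467569/1185980832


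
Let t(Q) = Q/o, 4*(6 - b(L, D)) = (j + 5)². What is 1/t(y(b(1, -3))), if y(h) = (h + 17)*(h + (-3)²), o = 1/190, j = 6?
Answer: 8/168055 ≈ 4.7603e-5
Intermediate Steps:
o = 1/190 ≈ 0.0052632
b(L, D) = -97/4 (b(L, D) = 6 - (6 + 5)²/4 = 6 - ¼*11² = 6 - ¼*121 = 6 - 121/4 = -97/4)
y(h) = (9 + h)*(17 + h) (y(h) = (17 + h)*(h + 9) = (17 + h)*(9 + h) = (9 + h)*(17 + h))
t(Q) = 190*Q (t(Q) = Q/(1/190) = Q*190 = 190*Q)
1/t(y(b(1, -3))) = 1/(190*(153 + (-97/4)² + 26*(-97/4))) = 1/(190*(153 + 9409/16 - 1261/2)) = 1/(190*(1769/16)) = 1/(168055/8) = 8/168055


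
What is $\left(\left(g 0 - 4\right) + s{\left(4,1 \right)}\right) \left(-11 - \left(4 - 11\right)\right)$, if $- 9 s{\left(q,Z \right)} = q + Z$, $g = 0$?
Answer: $\frac{164}{9} \approx 18.222$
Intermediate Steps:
$s{\left(q,Z \right)} = - \frac{Z}{9} - \frac{q}{9}$ ($s{\left(q,Z \right)} = - \frac{q + Z}{9} = - \frac{Z + q}{9} = - \frac{Z}{9} - \frac{q}{9}$)
$\left(\left(g 0 - 4\right) + s{\left(4,1 \right)}\right) \left(-11 - \left(4 - 11\right)\right) = \left(\left(0 \cdot 0 - 4\right) - \frac{5}{9}\right) \left(-11 - \left(4 - 11\right)\right) = \left(\left(0 - 4\right) - \frac{5}{9}\right) \left(-11 - \left(4 - 11\right)\right) = \left(-4 - \frac{5}{9}\right) \left(-11 - -7\right) = - \frac{41 \left(-11 + 7\right)}{9} = \left(- \frac{41}{9}\right) \left(-4\right) = \frac{164}{9}$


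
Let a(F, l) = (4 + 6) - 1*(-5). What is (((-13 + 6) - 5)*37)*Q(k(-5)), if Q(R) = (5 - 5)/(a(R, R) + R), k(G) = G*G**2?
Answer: 0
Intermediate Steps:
k(G) = G**3
a(F, l) = 15 (a(F, l) = 10 + 5 = 15)
Q(R) = 0 (Q(R) = (5 - 5)/(15 + R) = 0/(15 + R) = 0)
(((-13 + 6) - 5)*37)*Q(k(-5)) = (((-13 + 6) - 5)*37)*0 = ((-7 - 5)*37)*0 = -12*37*0 = -444*0 = 0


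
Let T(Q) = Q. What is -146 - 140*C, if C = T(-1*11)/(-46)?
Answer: -4128/23 ≈ -179.48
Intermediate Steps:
C = 11/46 (C = -1*11/(-46) = -11*(-1/46) = 11/46 ≈ 0.23913)
-146 - 140*C = -146 - 140*11/46 = -146 - 770/23 = -4128/23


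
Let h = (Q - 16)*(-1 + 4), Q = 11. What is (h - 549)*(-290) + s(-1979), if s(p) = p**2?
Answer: 4080001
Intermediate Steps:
h = -15 (h = (11 - 16)*(-1 + 4) = -5*3 = -15)
(h - 549)*(-290) + s(-1979) = (-15 - 549)*(-290) + (-1979)**2 = -564*(-290) + 3916441 = 163560 + 3916441 = 4080001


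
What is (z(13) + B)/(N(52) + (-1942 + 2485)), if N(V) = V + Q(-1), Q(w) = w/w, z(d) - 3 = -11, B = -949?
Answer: -957/596 ≈ -1.6057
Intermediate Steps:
z(d) = -8 (z(d) = 3 - 11 = -8)
Q(w) = 1
N(V) = 1 + V (N(V) = V + 1 = 1 + V)
(z(13) + B)/(N(52) + (-1942 + 2485)) = (-8 - 949)/((1 + 52) + (-1942 + 2485)) = -957/(53 + 543) = -957/596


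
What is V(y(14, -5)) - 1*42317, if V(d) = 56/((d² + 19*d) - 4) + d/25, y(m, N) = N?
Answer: -7828822/185 ≈ -42318.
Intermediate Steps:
V(d) = 56/(-4 + d² + 19*d) + d/25 (V(d) = 56/(-4 + d² + 19*d) + d*(1/25) = 56/(-4 + d² + 19*d) + d/25)
V(y(14, -5)) - 1*42317 = (1400 + (-5)³ - 4*(-5) + 19*(-5)²)/(25*(-4 + (-5)² + 19*(-5))) - 1*42317 = (1400 - 125 + 20 + 19*25)/(25*(-4 + 25 - 95)) - 42317 = (1/25)*(1400 - 125 + 20 + 475)/(-74) - 42317 = (1/25)*(-1/74)*1770 - 42317 = -177/185 - 42317 = -7828822/185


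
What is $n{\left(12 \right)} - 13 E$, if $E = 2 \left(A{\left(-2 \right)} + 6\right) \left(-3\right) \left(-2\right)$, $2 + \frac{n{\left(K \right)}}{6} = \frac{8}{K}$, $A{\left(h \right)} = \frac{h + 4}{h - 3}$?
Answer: $- \frac{4408}{5} \approx -881.6$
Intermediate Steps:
$A{\left(h \right)} = \frac{4 + h}{-3 + h}$
$n{\left(K \right)} = -12 + \frac{48}{K}$ ($n{\left(K \right)} = -12 + 6 \frac{8}{K} = -12 + \frac{48}{K}$)
$E = \frac{336}{5}$ ($E = 2 \left(\frac{4 - 2}{-3 - 2} + 6\right) \left(-3\right) \left(-2\right) = 2 \left(\frac{1}{-5} \cdot 2 + 6\right) \left(-3\right) \left(-2\right) = 2 \left(\left(- \frac{1}{5}\right) 2 + 6\right) \left(-3\right) \left(-2\right) = 2 \left(- \frac{2}{5} + 6\right) \left(-3\right) \left(-2\right) = 2 \cdot \frac{28}{5} \left(-3\right) \left(-2\right) = \frac{56}{5} \left(-3\right) \left(-2\right) = \left(- \frac{168}{5}\right) \left(-2\right) = \frac{336}{5} \approx 67.2$)
$n{\left(12 \right)} - 13 E = \left(-12 + \frac{48}{12}\right) - \frac{4368}{5} = \left(-12 + 48 \cdot \frac{1}{12}\right) - \frac{4368}{5} = \left(-12 + 4\right) - \frac{4368}{5} = -8 - \frac{4368}{5} = - \frac{4408}{5}$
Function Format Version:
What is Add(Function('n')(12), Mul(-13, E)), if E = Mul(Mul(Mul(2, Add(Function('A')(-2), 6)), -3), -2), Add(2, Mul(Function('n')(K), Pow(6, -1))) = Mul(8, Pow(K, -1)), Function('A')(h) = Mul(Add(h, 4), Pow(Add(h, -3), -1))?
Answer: Rational(-4408, 5) ≈ -881.60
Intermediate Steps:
Function('A')(h) = Mul(Pow(Add(-3, h), -1), Add(4, h)) (Function('A')(h) = Mul(Add(4, h), Pow(Add(-3, h), -1)) = Mul(Pow(Add(-3, h), -1), Add(4, h)))
Function('n')(K) = Add(-12, Mul(48, Pow(K, -1))) (Function('n')(K) = Add(-12, Mul(6, Mul(8, Pow(K, -1)))) = Add(-12, Mul(48, Pow(K, -1))))
E = Rational(336, 5) (E = Mul(Mul(Mul(2, Add(Mul(Pow(Add(-3, -2), -1), Add(4, -2)), 6)), -3), -2) = Mul(Mul(Mul(2, Add(Mul(Pow(-5, -1), 2), 6)), -3), -2) = Mul(Mul(Mul(2, Add(Mul(Rational(-1, 5), 2), 6)), -3), -2) = Mul(Mul(Mul(2, Add(Rational(-2, 5), 6)), -3), -2) = Mul(Mul(Mul(2, Rational(28, 5)), -3), -2) = Mul(Mul(Rational(56, 5), -3), -2) = Mul(Rational(-168, 5), -2) = Rational(336, 5) ≈ 67.200)
Add(Function('n')(12), Mul(-13, E)) = Add(Add(-12, Mul(48, Pow(12, -1))), Mul(-13, Rational(336, 5))) = Add(Add(-12, Mul(48, Rational(1, 12))), Rational(-4368, 5)) = Add(Add(-12, 4), Rational(-4368, 5)) = Add(-8, Rational(-4368, 5)) = Rational(-4408, 5)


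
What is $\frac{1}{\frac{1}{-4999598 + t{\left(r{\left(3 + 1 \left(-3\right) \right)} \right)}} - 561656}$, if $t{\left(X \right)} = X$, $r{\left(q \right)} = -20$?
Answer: $- \frac{4999618}{2808065447409} \approx -1.7804 \cdot 10^{-6}$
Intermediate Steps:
$\frac{1}{\frac{1}{-4999598 + t{\left(r{\left(3 + 1 \left(-3\right) \right)} \right)}} - 561656} = \frac{1}{\frac{1}{-4999598 - 20} - 561656} = \frac{1}{\frac{1}{-4999618} - 561656} = \frac{1}{- \frac{1}{4999618} - 561656} = \frac{1}{- \frac{2808065447409}{4999618}} = - \frac{4999618}{2808065447409}$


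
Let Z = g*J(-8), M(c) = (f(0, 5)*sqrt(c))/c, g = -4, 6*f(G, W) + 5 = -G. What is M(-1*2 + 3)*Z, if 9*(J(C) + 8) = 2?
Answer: -700/27 ≈ -25.926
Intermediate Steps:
f(G, W) = -5/6 - G/6 (f(G, W) = -5/6 + (-G)/6 = -5/6 - G/6)
J(C) = -70/9 (J(C) = -8 + (1/9)*2 = -8 + 2/9 = -70/9)
M(c) = -5/(6*sqrt(c)) (M(c) = ((-5/6 - 1/6*0)*sqrt(c))/c = ((-5/6 + 0)*sqrt(c))/c = (-5*sqrt(c)/6)/c = -5/(6*sqrt(c)))
Z = 280/9 (Z = -4*(-70/9) = 280/9 ≈ 31.111)
M(-1*2 + 3)*Z = -5/(6*sqrt(-1*2 + 3))*(280/9) = -5/(6*sqrt(-2 + 3))*(280/9) = -5/(6*sqrt(1))*(280/9) = -5/6*1*(280/9) = -5/6*280/9 = -700/27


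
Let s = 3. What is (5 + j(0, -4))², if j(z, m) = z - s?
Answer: 4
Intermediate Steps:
j(z, m) = -3 + z (j(z, m) = z - 1*3 = z - 3 = -3 + z)
(5 + j(0, -4))² = (5 + (-3 + 0))² = (5 - 3)² = 2² = 4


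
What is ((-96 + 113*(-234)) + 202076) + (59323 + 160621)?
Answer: 395482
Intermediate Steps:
((-96 + 113*(-234)) + 202076) + (59323 + 160621) = ((-96 - 26442) + 202076) + 219944 = (-26538 + 202076) + 219944 = 175538 + 219944 = 395482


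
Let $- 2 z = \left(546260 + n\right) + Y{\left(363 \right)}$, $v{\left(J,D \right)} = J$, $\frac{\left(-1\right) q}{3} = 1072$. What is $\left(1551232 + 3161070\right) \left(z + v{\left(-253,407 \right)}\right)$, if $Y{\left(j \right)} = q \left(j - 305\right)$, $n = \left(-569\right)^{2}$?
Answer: $-1611604927849$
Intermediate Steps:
$q = -3216$ ($q = \left(-3\right) 1072 = -3216$)
$n = 323761$
$Y{\left(j \right)} = 980880 - 3216 j$ ($Y{\left(j \right)} = - 3216 \left(j - 305\right) = - 3216 \left(-305 + j\right) = 980880 - 3216 j$)
$z = - \frac{683493}{2}$ ($z = - \frac{\left(546260 + 323761\right) + \left(980880 - 1167408\right)}{2} = - \frac{870021 + \left(980880 - 1167408\right)}{2} = - \frac{870021 - 186528}{2} = \left(- \frac{1}{2}\right) 683493 = - \frac{683493}{2} \approx -3.4175 \cdot 10^{5}$)
$\left(1551232 + 3161070\right) \left(z + v{\left(-253,407 \right)}\right) = \left(1551232 + 3161070\right) \left(- \frac{683493}{2} - 253\right) = 4712302 \left(- \frac{683999}{2}\right) = -1611604927849$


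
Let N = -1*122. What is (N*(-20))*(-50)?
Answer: -122000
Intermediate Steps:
N = -122
(N*(-20))*(-50) = -122*(-20)*(-50) = 2440*(-50) = -122000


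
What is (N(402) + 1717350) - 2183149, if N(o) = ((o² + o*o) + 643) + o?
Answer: -141546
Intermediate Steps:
N(o) = 643 + o + 2*o² (N(o) = ((o² + o²) + 643) + o = (2*o² + 643) + o = (643 + 2*o²) + o = 643 + o + 2*o²)
(N(402) + 1717350) - 2183149 = ((643 + 402 + 2*402²) + 1717350) - 2183149 = ((643 + 402 + 2*161604) + 1717350) - 2183149 = ((643 + 402 + 323208) + 1717350) - 2183149 = (324253 + 1717350) - 2183149 = 2041603 - 2183149 = -141546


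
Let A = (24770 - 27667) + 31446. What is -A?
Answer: -28549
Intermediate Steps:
A = 28549 (A = -2897 + 31446 = 28549)
-A = -1*28549 = -28549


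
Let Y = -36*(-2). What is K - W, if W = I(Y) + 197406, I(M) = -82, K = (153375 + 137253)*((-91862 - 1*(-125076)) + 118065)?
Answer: 43965715888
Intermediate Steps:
K = 43965913212 (K = 290628*((-91862 + 125076) + 118065) = 290628*(33214 + 118065) = 290628*151279 = 43965913212)
Y = 72
W = 197324 (W = -82 + 197406 = 197324)
K - W = 43965913212 - 1*197324 = 43965913212 - 197324 = 43965715888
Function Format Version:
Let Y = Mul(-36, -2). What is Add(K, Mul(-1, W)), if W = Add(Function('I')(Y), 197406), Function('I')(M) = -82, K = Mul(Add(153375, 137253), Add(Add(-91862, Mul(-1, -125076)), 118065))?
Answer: 43965715888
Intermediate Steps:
K = 43965913212 (K = Mul(290628, Add(Add(-91862, 125076), 118065)) = Mul(290628, Add(33214, 118065)) = Mul(290628, 151279) = 43965913212)
Y = 72
W = 197324 (W = Add(-82, 197406) = 197324)
Add(K, Mul(-1, W)) = Add(43965913212, Mul(-1, 197324)) = Add(43965913212, -197324) = 43965715888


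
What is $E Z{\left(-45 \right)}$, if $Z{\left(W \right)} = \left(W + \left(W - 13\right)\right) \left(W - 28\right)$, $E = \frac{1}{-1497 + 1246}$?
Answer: $- \frac{7519}{251} \approx -29.956$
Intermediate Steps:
$E = - \frac{1}{251}$ ($E = \frac{1}{-251} = - \frac{1}{251} \approx -0.0039841$)
$Z{\left(W \right)} = \left(-28 + W\right) \left(-13 + 2 W\right)$ ($Z{\left(W \right)} = \left(W + \left(W - 13\right)\right) \left(-28 + W\right) = \left(W + \left(-13 + W\right)\right) \left(-28 + W\right) = \left(-13 + 2 W\right) \left(-28 + W\right) = \left(-28 + W\right) \left(-13 + 2 W\right)$)
$E Z{\left(-45 \right)} = - \frac{364 - -3105 + 2 \left(-45\right)^{2}}{251} = - \frac{364 + 3105 + 2 \cdot 2025}{251} = - \frac{364 + 3105 + 4050}{251} = \left(- \frac{1}{251}\right) 7519 = - \frac{7519}{251}$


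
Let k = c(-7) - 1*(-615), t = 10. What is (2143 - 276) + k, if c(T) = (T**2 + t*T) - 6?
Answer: 2455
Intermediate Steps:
c(T) = -6 + T**2 + 10*T (c(T) = (T**2 + 10*T) - 6 = -6 + T**2 + 10*T)
k = 588 (k = (-6 + (-7)**2 + 10*(-7)) - 1*(-615) = (-6 + 49 - 70) + 615 = -27 + 615 = 588)
(2143 - 276) + k = (2143 - 276) + 588 = 1867 + 588 = 2455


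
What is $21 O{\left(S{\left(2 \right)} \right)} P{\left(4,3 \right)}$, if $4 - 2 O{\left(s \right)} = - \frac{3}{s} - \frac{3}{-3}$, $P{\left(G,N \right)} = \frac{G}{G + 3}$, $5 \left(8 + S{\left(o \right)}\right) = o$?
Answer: $\frac{297}{19} \approx 15.632$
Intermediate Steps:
$S{\left(o \right)} = -8 + \frac{o}{5}$
$P{\left(G,N \right)} = \frac{G}{3 + G}$
$O{\left(s \right)} = \frac{3}{2} + \frac{3}{2 s}$ ($O{\left(s \right)} = 2 - \frac{- \frac{3}{s} - \frac{3}{-3}}{2} = 2 - \frac{- \frac{3}{s} - -1}{2} = 2 - \frac{- \frac{3}{s} + 1}{2} = 2 - \frac{1 - \frac{3}{s}}{2} = 2 - \left(\frac{1}{2} - \frac{3}{2 s}\right) = \frac{3}{2} + \frac{3}{2 s}$)
$21 O{\left(S{\left(2 \right)} \right)} P{\left(4,3 \right)} = 21 \frac{3 \left(1 + \left(-8 + \frac{1}{5} \cdot 2\right)\right)}{2 \left(-8 + \frac{1}{5} \cdot 2\right)} \frac{4}{3 + 4} = 21 \frac{3 \left(1 + \left(-8 + \frac{2}{5}\right)\right)}{2 \left(-8 + \frac{2}{5}\right)} \frac{4}{7} = 21 \frac{3 \left(1 - \frac{38}{5}\right)}{2 \left(- \frac{38}{5}\right)} 4 \cdot \frac{1}{7} = 21 \cdot \frac{3}{2} \left(- \frac{5}{38}\right) \left(- \frac{33}{5}\right) \frac{4}{7} = 21 \cdot \frac{99}{76} \cdot \frac{4}{7} = \frac{2079}{76} \cdot \frac{4}{7} = \frac{297}{19}$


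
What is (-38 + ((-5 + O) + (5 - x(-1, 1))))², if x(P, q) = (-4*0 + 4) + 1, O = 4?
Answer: 1521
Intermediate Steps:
x(P, q) = 5 (x(P, q) = (0 + 4) + 1 = 4 + 1 = 5)
(-38 + ((-5 + O) + (5 - x(-1, 1))))² = (-38 + ((-5 + 4) + (5 - 1*5)))² = (-38 + (-1 + (5 - 5)))² = (-38 + (-1 + 0))² = (-38 - 1)² = (-39)² = 1521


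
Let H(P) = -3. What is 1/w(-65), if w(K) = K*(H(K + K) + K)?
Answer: 1/4420 ≈ 0.00022624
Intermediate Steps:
w(K) = K*(-3 + K)
1/w(-65) = 1/(-65*(-3 - 65)) = 1/(-65*(-68)) = 1/4420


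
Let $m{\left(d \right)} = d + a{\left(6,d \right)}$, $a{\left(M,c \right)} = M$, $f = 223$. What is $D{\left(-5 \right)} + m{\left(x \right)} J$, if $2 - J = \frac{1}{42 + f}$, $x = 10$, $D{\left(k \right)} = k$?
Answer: $\frac{7139}{265} \approx 26.94$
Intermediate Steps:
$m{\left(d \right)} = 6 + d$ ($m{\left(d \right)} = d + 6 = 6 + d$)
$J = \frac{529}{265}$ ($J = 2 - \frac{1}{42 + 223} = 2 - \frac{1}{265} = \frac{529}{265} \approx 1.9962$)
$D{\left(-5 \right)} + m{\left(x \right)} J = -5 + \left(6 + 10\right) \frac{529}{265} = -5 + 16 \cdot \frac{529}{265} = -5 + \frac{8464}{265} = \frac{7139}{265}$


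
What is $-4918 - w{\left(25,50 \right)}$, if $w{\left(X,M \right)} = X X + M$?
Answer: $-5593$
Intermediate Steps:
$w{\left(X,M \right)} = M + X^{2}$ ($w{\left(X,M \right)} = X^{2} + M = M + X^{2}$)
$-4918 - w{\left(25,50 \right)} = -4918 - \left(50 + 25^{2}\right) = -4918 - \left(50 + 625\right) = -4918 - 675 = -5593$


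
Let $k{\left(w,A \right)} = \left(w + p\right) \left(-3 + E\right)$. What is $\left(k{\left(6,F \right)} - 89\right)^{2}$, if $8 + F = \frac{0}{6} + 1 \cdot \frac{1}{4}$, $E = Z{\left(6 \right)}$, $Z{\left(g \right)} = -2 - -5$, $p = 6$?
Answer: $7921$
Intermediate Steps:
$Z{\left(g \right)} = 3$ ($Z{\left(g \right)} = -2 + 5 = 3$)
$E = 3$
$F = - \frac{31}{4}$ ($F = -8 + \left(\frac{0}{6} + 1 \cdot \frac{1}{4}\right) = -8 + \left(0 \cdot \frac{1}{6} + 1 \cdot \frac{1}{4}\right) = -8 + \left(0 + \frac{1}{4}\right) = -8 + \frac{1}{4} = - \frac{31}{4} \approx -7.75$)
$k{\left(w,A \right)} = 0$ ($k{\left(w,A \right)} = \left(w + 6\right) \left(-3 + 3\right) = \left(6 + w\right) 0 = 0$)
$\left(k{\left(6,F \right)} - 89\right)^{2} = \left(0 - 89\right)^{2} = \left(-89\right)^{2} = 7921$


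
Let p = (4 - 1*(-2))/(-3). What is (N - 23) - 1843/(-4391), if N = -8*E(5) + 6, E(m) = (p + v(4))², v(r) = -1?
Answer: -388956/4391 ≈ -88.580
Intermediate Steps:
p = -2 (p = (4 + 2)*(-⅓) = 6*(-⅓) = -2)
E(m) = 9 (E(m) = (-2 - 1)² = (-3)² = 9)
N = -66 (N = -8*9 + 6 = -72 + 6 = -66)
(N - 23) - 1843/(-4391) = (-66 - 23) - 1843/(-4391) = -89 - 1843*(-1/4391) = -89 + 1843/4391 = -388956/4391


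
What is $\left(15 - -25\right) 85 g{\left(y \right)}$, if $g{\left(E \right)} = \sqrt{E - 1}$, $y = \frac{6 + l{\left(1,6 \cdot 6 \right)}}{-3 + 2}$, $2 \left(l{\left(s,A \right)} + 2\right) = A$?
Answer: $3400 i \sqrt{23} \approx 16306.0 i$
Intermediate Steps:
$l{\left(s,A \right)} = -2 + \frac{A}{2}$
$y = -22$ ($y = \frac{6 - \left(2 - \frac{6 \cdot 6}{2}\right)}{-3 + 2} = \frac{6 + \left(-2 + \frac{1}{2} \cdot 36\right)}{-1} = \left(6 + \left(-2 + 18\right)\right) \left(-1\right) = \left(6 + 16\right) \left(-1\right) = 22 \left(-1\right) = -22$)
$g{\left(E \right)} = \sqrt{-1 + E}$
$\left(15 - -25\right) 85 g{\left(y \right)} = \left(15 - -25\right) 85 \sqrt{-1 - 22} = \left(15 + 25\right) 85 \sqrt{-23} = 40 \cdot 85 i \sqrt{23} = 3400 i \sqrt{23}$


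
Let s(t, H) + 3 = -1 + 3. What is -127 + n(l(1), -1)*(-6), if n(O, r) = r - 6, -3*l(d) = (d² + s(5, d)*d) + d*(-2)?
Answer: -85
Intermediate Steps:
s(t, H) = -1 (s(t, H) = -3 + (-1 + 3) = -3 + 2 = -1)
l(d) = d - d²/3 (l(d) = -((d² - d) + d*(-2))/3 = -((d² - d) - 2*d)/3 = -(d² - 3*d)/3 = d - d²/3)
n(O, r) = -6 + r
-127 + n(l(1), -1)*(-6) = -127 + (-6 - 1)*(-6) = -127 - 7*(-6) = -127 + 42 = -85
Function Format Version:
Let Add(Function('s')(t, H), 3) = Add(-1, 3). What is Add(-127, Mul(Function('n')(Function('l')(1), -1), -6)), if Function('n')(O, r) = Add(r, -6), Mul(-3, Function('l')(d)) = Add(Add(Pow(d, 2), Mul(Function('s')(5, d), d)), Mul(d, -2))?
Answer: -85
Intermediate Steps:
Function('s')(t, H) = -1 (Function('s')(t, H) = Add(-3, Add(-1, 3)) = Add(-3, 2) = -1)
Function('l')(d) = Add(d, Mul(Rational(-1, 3), Pow(d, 2))) (Function('l')(d) = Mul(Rational(-1, 3), Add(Add(Pow(d, 2), Mul(-1, d)), Mul(d, -2))) = Mul(Rational(-1, 3), Add(Add(Pow(d, 2), Mul(-1, d)), Mul(-2, d))) = Mul(Rational(-1, 3), Add(Pow(d, 2), Mul(-3, d))) = Add(d, Mul(Rational(-1, 3), Pow(d, 2))))
Function('n')(O, r) = Add(-6, r)
Add(-127, Mul(Function('n')(Function('l')(1), -1), -6)) = Add(-127, Mul(Add(-6, -1), -6)) = Add(-127, Mul(-7, -6)) = Add(-127, 42) = -85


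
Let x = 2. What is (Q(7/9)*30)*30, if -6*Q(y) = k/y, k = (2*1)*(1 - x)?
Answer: 2700/7 ≈ 385.71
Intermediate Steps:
k = -2 (k = (2*1)*(1 - 1*2) = 2*(1 - 2) = 2*(-1) = -2)
Q(y) = 1/(3*y) (Q(y) = -(-1)/(3*y) = 1/(3*y))
(Q(7/9)*30)*30 = ((1/(3*((7/9))))*30)*30 = ((1/(3*((7*(⅑)))))*30)*30 = ((1/(3*(7/9)))*30)*30 = (((⅓)*(9/7))*30)*30 = ((3/7)*30)*30 = (90/7)*30 = 2700/7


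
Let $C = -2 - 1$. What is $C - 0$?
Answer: $-3$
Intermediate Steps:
$C = -3$ ($C = -2 - 1 = -3$)
$C - 0 = -3 - 0 = -3 + 0 = -3$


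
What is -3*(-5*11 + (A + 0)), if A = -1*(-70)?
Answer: -45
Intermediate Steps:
A = 70
-3*(-5*11 + (A + 0)) = -3*(-5*11 + (70 + 0)) = -3*(-55 + 70) = -3*15 = -45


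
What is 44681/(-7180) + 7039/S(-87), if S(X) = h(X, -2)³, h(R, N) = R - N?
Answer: -5498051829/881883500 ≈ -6.2344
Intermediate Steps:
S(X) = (2 + X)³ (S(X) = (X - 1*(-2))³ = (X + 2)³ = (2 + X)³)
44681/(-7180) + 7039/S(-87) = 44681/(-7180) + 7039/((2 - 87)³) = 44681*(-1/7180) + 7039/((-85)³) = -44681/7180 + 7039/(-614125) = -44681/7180 + 7039*(-1/614125) = -44681/7180 - 7039/614125 = -5498051829/881883500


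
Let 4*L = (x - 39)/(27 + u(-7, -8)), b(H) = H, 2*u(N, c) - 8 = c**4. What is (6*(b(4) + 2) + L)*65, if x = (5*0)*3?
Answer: 6485635/2772 ≈ 2339.7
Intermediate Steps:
u(N, c) = 4 + c**4/2
x = 0 (x = 0*3 = 0)
L = -13/2772 (L = ((0 - 39)/(27 + (4 + (1/2)*(-8)**4)))/4 = (-39/(27 + (4 + (1/2)*4096)))/4 = (-39/(27 + (4 + 2048)))/4 = (-39/(27 + 2052))/4 = (-39/2079)/4 = (-39*1/2079)/4 = (1/4)*(-13/693) = -13/2772 ≈ -0.0046898)
(6*(b(4) + 2) + L)*65 = (6*(4 + 2) - 13/2772)*65 = (6*6 - 13/2772)*65 = (36 - 13/2772)*65 = (99779/2772)*65 = 6485635/2772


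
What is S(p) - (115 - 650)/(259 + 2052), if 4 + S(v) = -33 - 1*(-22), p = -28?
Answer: -34130/2311 ≈ -14.768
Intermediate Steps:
S(v) = -15 (S(v) = -4 + (-33 - 1*(-22)) = -4 + (-33 + 22) = -4 - 11 = -15)
S(p) - (115 - 650)/(259 + 2052) = -15 - (115 - 650)/(259 + 2052) = -15 - (-535)/2311 = -15 - 1*(-535/2311) = -15 + 535/2311 = -34130/2311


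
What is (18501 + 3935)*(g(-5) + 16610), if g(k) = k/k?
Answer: 372684396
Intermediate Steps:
g(k) = 1
(18501 + 3935)*(g(-5) + 16610) = (18501 + 3935)*(1 + 16610) = 22436*16611 = 372684396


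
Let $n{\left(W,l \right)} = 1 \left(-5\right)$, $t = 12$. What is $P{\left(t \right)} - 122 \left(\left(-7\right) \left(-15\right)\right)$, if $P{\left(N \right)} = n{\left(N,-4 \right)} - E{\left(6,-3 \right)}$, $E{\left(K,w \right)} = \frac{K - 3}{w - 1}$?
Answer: $- \frac{51257}{4} \approx -12814.0$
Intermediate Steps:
$n{\left(W,l \right)} = -5$
$E{\left(K,w \right)} = \frac{-3 + K}{-1 + w}$
$P{\left(N \right)} = - \frac{17}{4}$ ($P{\left(N \right)} = -5 - \frac{-3 + 6}{-1 - 3} = -5 - \frac{1}{-4} \cdot 3 = -5 - \left(- \frac{1}{4}\right) 3 = -5 - - \frac{3}{4} = -5 + \frac{3}{4} = - \frac{17}{4}$)
$P{\left(t \right)} - 122 \left(\left(-7\right) \left(-15\right)\right) = - \frac{17}{4} - 122 \left(\left(-7\right) \left(-15\right)\right) = - \frac{17}{4} - 12810 = - \frac{51257}{4}$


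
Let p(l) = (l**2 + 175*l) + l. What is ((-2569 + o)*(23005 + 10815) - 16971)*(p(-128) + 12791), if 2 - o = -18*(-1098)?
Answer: -5020155995977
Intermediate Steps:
o = -19762 (o = 2 - (-18)*(-1098) = 2 - 1*19764 = 2 - 19764 = -19762)
p(l) = l**2 + 176*l
((-2569 + o)*(23005 + 10815) - 16971)*(p(-128) + 12791) = ((-2569 - 19762)*(23005 + 10815) - 16971)*(-128*(176 - 128) + 12791) = (-22331*33820 - 16971)*(-128*48 + 12791) = (-755234420 - 16971)*(-6144 + 12791) = -755251391*6647 = -5020155995977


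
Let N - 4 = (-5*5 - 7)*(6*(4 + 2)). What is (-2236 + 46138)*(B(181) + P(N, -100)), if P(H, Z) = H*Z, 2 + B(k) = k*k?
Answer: 6478135218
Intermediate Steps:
B(k) = -2 + k² (B(k) = -2 + k*k = -2 + k²)
N = -1148 (N = 4 + (-5*5 - 7)*(6*(4 + 2)) = 4 + (-25 - 7)*(6*6) = 4 - 32*36 = 4 - 1152 = -1148)
(-2236 + 46138)*(B(181) + P(N, -100)) = (-2236 + 46138)*((-2 + 181²) - 1148*(-100)) = 43902*((-2 + 32761) + 114800) = 43902*(32759 + 114800) = 43902*147559 = 6478135218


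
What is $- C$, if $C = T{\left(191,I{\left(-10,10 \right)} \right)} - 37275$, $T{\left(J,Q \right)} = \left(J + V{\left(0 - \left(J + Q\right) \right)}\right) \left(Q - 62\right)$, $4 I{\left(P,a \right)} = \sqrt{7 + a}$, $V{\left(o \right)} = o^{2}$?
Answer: $2310599 - \frac{207825 \sqrt{17}}{64} \approx 2.2972 \cdot 10^{6}$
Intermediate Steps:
$I{\left(P,a \right)} = \frac{\sqrt{7 + a}}{4}$
$T{\left(J,Q \right)} = \left(-62 + Q\right) \left(J + \left(- J - Q\right)^{2}\right)$ ($T{\left(J,Q \right)} = \left(J + \left(0 - \left(J + Q\right)\right)^{2}\right) \left(Q - 62\right) = \left(J + \left(0 - \left(J + Q\right)\right)^{2}\right) \left(-62 + Q\right) = \left(J + \left(- J - Q\right)^{2}\right) \left(-62 + Q\right) = \left(-62 + Q\right) \left(J + \left(- J - Q\right)^{2}\right)$)
$C = -49117 - 62 \left(191 + \frac{\sqrt{17}}{4}\right)^{2} + \frac{191 \sqrt{17}}{4} + \frac{\sqrt{17} \left(191 + \frac{\sqrt{17}}{4}\right)^{2}}{4}$ ($C = \left(\left(-62\right) 191 - 62 \left(191 + \frac{\sqrt{7 + 10}}{4}\right)^{2} + 191 \frac{\sqrt{7 + 10}}{4} + \frac{\sqrt{7 + 10}}{4} \left(191 + \frac{\sqrt{7 + 10}}{4}\right)^{2}\right) - 37275 = \left(-11842 - 62 \left(191 + \frac{\sqrt{17}}{4}\right)^{2} + 191 \frac{\sqrt{17}}{4} + \frac{\sqrt{17}}{4} \left(191 + \frac{\sqrt{17}}{4}\right)^{2}\right) - 37275 = \left(-11842 - 62 \left(191 + \frac{\sqrt{17}}{4}\right)^{2} + \frac{191 \sqrt{17}}{4} + \frac{\sqrt{17} \left(191 + \frac{\sqrt{17}}{4}\right)^{2}}{4}\right) - 37275 = -49117 - 62 \left(191 + \frac{\sqrt{17}}{4}\right)^{2} + \frac{191 \sqrt{17}}{4} + \frac{\sqrt{17} \left(191 + \frac{\sqrt{17}}{4}\right)^{2}}{4} \approx -2.2972 \cdot 10^{6}$)
$- C = - (-2310599 + \frac{207825 \sqrt{17}}{64}) = 2310599 - \frac{207825 \sqrt{17}}{64}$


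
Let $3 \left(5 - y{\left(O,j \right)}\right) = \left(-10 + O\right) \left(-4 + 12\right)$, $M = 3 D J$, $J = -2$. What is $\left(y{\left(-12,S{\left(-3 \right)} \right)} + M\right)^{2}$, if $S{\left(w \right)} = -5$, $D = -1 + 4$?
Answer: $\frac{18769}{9} \approx 2085.4$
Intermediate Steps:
$D = 3$
$M = -18$ ($M = 3 \cdot 3 \left(-2\right) = 9 \left(-2\right) = -18$)
$y{\left(O,j \right)} = \frac{95}{3} - \frac{8 O}{3}$ ($y{\left(O,j \right)} = 5 - \frac{\left(-10 + O\right) \left(-4 + 12\right)}{3} = 5 - \frac{\left(-10 + O\right) 8}{3} = 5 - \frac{-80 + 8 O}{3} = 5 - \left(- \frac{80}{3} + \frac{8 O}{3}\right) = \frac{95}{3} - \frac{8 O}{3}$)
$\left(y{\left(-12,S{\left(-3 \right)} \right)} + M\right)^{2} = \left(\left(\frac{95}{3} - -32\right) - 18\right)^{2} = \left(\left(\frac{95}{3} + 32\right) - 18\right)^{2} = \left(\frac{191}{3} - 18\right)^{2} = \left(\frac{137}{3}\right)^{2} = \frac{18769}{9}$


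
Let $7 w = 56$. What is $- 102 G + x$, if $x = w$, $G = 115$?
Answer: $-11722$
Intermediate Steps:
$w = 8$ ($w = \frac{1}{7} \cdot 56 = 8$)
$x = 8$
$- 102 G + x = \left(-102\right) 115 + 8 = -11730 + 8 = -11722$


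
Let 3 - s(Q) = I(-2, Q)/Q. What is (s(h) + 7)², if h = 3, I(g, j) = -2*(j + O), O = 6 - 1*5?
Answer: 1444/9 ≈ 160.44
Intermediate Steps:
O = 1 (O = 6 - 5 = 1)
I(g, j) = -2 - 2*j (I(g, j) = -2*(j + 1) = -2*(1 + j) = -2 - 2*j)
s(Q) = 3 - (-2 - 2*Q)/Q
(s(h) + 7)² = ((5 + 2/3) + 7)² = ((5 + 2*(⅓)) + 7)² = ((5 + ⅔) + 7)² = (17/3 + 7)² = (38/3)² = 1444/9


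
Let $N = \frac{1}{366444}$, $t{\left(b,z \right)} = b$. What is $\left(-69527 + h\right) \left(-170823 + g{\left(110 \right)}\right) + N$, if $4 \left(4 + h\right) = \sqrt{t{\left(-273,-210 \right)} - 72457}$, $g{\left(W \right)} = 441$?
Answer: $\frac{4341200081065849}{366444} - \frac{85191 i \sqrt{72730}}{2} \approx 1.1847 \cdot 10^{10} - 1.1487 \cdot 10^{7} i$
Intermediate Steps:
$N = \frac{1}{366444} \approx 2.7289 \cdot 10^{-6}$
$h = -4 + \frac{i \sqrt{72730}}{4}$ ($h = -4 + \frac{\sqrt{-273 - 72457}}{4} = -4 + \frac{\sqrt{-72730}}{4} = -4 + \frac{i \sqrt{72730}}{4} \approx -4.0 + 67.421 i$)
$\left(-69527 + h\right) \left(-170823 + g{\left(110 \right)}\right) + N = \left(-69527 - \left(4 - \frac{i \sqrt{72730}}{4}\right)\right) \left(-170823 + 441\right) + \frac{1}{366444} = \left(-69531 + \frac{i \sqrt{72730}}{4}\right) \left(-170382\right) + \frac{1}{366444} = \left(11846830842 - \frac{85191 i \sqrt{72730}}{2}\right) + \frac{1}{366444} = \frac{4341200081065849}{366444} - \frac{85191 i \sqrt{72730}}{2}$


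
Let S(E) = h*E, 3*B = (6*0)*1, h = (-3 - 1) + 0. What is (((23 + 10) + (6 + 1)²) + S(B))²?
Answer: 6724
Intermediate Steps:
h = -4 (h = -4 + 0 = -4)
B = 0 (B = ((6*0)*1)/3 = (0*1)/3 = (⅓)*0 = 0)
S(E) = -4*E
(((23 + 10) + (6 + 1)²) + S(B))² = (((23 + 10) + (6 + 1)²) - 4*0)² = ((33 + 7²) + 0)² = ((33 + 49) + 0)² = (82 + 0)² = 82² = 6724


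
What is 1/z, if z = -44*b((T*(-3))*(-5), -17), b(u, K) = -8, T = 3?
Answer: 1/352 ≈ 0.0028409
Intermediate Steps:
z = 352 (z = -44*(-8) = 352)
1/z = 1/352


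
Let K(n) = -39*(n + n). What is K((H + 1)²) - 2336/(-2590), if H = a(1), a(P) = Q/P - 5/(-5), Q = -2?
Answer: 1168/1295 ≈ 0.90193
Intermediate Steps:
a(P) = 1 - 2/P (a(P) = -2/P - 5/(-5) = -2/P - 5*(-⅕) = -2/P + 1 = 1 - 2/P)
H = -1 (H = (-2 + 1)/1 = 1*(-1) = -1)
K(n) = -78*n
K((H + 1)²) - 2336/(-2590) = -78*(-1 + 1)² - 2336/(-2590) = -78*0² - 2336*(-1/2590) = -78*0 + 1168/1295 = 0 + 1168/1295 = 1168/1295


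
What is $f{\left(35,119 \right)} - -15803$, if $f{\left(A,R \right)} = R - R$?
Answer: $15803$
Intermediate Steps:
$f{\left(A,R \right)} = 0$
$f{\left(35,119 \right)} - -15803 = 0 - -15803 = 0 + 15803 = 15803$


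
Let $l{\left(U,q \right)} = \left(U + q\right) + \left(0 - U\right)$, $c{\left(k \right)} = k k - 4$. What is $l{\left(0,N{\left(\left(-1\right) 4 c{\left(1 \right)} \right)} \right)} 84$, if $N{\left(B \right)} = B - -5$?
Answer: $1428$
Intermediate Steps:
$c{\left(k \right)} = -4 + k^{2}$ ($c{\left(k \right)} = k^{2} - 4 = -4 + k^{2}$)
$N{\left(B \right)} = 5 + B$ ($N{\left(B \right)} = B + 5 = 5 + B$)
$l{\left(U,q \right)} = q$ ($l{\left(U,q \right)} = \left(U + q\right) - U = q$)
$l{\left(0,N{\left(\left(-1\right) 4 c{\left(1 \right)} \right)} \right)} 84 = \left(5 + \left(-1\right) 4 \left(-4 + 1^{2}\right)\right) 84 = \left(5 - 4 \left(-4 + 1\right)\right) 84 = \left(5 - -12\right) 84 = \left(5 + 12\right) 84 = 17 \cdot 84 = 1428$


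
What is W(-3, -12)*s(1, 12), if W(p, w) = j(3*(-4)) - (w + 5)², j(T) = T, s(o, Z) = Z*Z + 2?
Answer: -8906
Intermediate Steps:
s(o, Z) = 2 + Z² (s(o, Z) = Z² + 2 = 2 + Z²)
W(p, w) = -12 - (5 + w)² (W(p, w) = 3*(-4) - (w + 5)² = -12 - (5 + w)²)
W(-3, -12)*s(1, 12) = (-12 - (5 - 12)²)*(2 + 12²) = (-12 - 1*(-7)²)*(2 + 144) = (-12 - 1*49)*146 = (-12 - 49)*146 = -61*146 = -8906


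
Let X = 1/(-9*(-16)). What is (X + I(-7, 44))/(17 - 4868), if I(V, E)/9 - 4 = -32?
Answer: 36287/698544 ≈ 0.051947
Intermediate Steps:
I(V, E) = -252 (I(V, E) = 36 + 9*(-32) = 36 - 288 = -252)
X = 1/144 ≈ 0.0069444
(X + I(-7, 44))/(17 - 4868) = (1/144 - 252)/(17 - 4868) = -36287/144/(-4851) = -36287/144*(-1/4851) = 36287/698544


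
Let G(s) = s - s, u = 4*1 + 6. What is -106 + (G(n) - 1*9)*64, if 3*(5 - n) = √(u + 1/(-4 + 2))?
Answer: -682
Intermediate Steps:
u = 10 (u = 4 + 6 = 10)
n = 5 - √38/6 (n = 5 - √(10 + 1/(-4 + 2))/3 = 5 - √(10 + 1/(-2))/3 = 5 - √(10 - ½)/3 = 5 - √38/6 ≈ 3.9726)
G(s) = 0
-106 + (G(n) - 1*9)*64 = -106 + (0 - 1*9)*64 = -106 + (0 - 9)*64 = -106 - 9*64 = -106 - 576 = -682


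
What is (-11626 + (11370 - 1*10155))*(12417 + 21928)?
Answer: -357565795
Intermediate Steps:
(-11626 + (11370 - 1*10155))*(12417 + 21928) = (-11626 + (11370 - 10155))*34345 = (-11626 + 1215)*34345 = -10411*34345 = -357565795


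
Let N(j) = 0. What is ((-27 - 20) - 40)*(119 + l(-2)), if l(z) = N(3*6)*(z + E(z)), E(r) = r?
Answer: -10353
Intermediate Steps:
l(z) = 0 (l(z) = 0*(z + z) = 0*(2*z) = 0)
((-27 - 20) - 40)*(119 + l(-2)) = ((-27 - 20) - 40)*(119 + 0) = (-47 - 40)*119 = -87*119 = -10353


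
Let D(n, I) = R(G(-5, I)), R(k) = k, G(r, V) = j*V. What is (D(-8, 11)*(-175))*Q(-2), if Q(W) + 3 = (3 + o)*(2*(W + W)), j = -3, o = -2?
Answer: -63525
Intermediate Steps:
G(r, V) = -3*V
D(n, I) = -3*I
Q(W) = -3 + 4*W (Q(W) = -3 + (3 - 2)*(2*(W + W)) = -3 + 1*(2*(2*W)) = -3 + 1*(4*W) = -3 + 4*W)
(D(-8, 11)*(-175))*Q(-2) = (-3*11*(-175))*(-3 + 4*(-2)) = (-33*(-175))*(-3 - 8) = 5775*(-11) = -63525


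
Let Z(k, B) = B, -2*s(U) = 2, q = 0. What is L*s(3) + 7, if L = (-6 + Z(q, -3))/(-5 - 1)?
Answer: 11/2 ≈ 5.5000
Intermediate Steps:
s(U) = -1 (s(U) = -1/2*2 = -1)
L = 3/2 (L = (-6 - 3)/(-5 - 1) = -9/(-6) = -9*(-1/6) = 3/2 ≈ 1.5000)
L*s(3) + 7 = (3/2)*(-1) + 7 = -3/2 + 7 = 11/2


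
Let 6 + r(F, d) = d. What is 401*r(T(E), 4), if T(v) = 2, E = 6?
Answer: -802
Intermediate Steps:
r(F, d) = -6 + d
401*r(T(E), 4) = 401*(-6 + 4) = 401*(-2) = -802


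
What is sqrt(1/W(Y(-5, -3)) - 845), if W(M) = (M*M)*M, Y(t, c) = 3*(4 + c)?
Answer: I*sqrt(68442)/9 ≈ 29.068*I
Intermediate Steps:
Y(t, c) = 12 + 3*c
W(M) = M**3 (W(M) = M**2*M = M**3)
sqrt(1/W(Y(-5, -3)) - 845) = sqrt(1/((12 + 3*(-3))**3) - 845) = sqrt(1/((12 - 9)**3) - 845) = sqrt(1/(3**3) - 845) = sqrt(1/27 - 845) = sqrt(-22814/27) = I*sqrt(68442)/9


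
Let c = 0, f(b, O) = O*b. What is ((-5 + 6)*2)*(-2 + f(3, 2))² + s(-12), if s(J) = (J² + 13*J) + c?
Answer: 20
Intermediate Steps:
s(J) = J² + 13*J (s(J) = (J² + 13*J) + 0 = J² + 13*J)
((-5 + 6)*2)*(-2 + f(3, 2))² + s(-12) = ((-5 + 6)*2)*(-2 + 2*3)² - 12*(13 - 12) = (1*2)*(-2 + 6)² - 12*1 = 2*4² - 12 = 2*16 - 12 = 32 - 12 = 20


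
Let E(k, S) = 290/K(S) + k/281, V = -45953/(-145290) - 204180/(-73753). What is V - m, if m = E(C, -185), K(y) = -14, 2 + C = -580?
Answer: 545279452522333/21077532818790 ≈ 25.870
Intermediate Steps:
C = -582 (C = -2 - 580 = -582)
V = 33054483809/10715573370 (V = -45953*(-1/145290) - 204180*(-1/73753) = 45953/145290 + 204180/73753 = 33054483809/10715573370 ≈ 3.0847)
E(k, S) = -145/7 + k/281 (E(k, S) = 290/(-14) + k/281 = 290*(-1/14) + k*(1/281) = -145/7 + k/281)
m = -44819/1967 (m = -145/7 + (1/281)*(-582) = -145/7 - 582/281 = -44819/1967 ≈ -22.785)
V - m = 33054483809/10715573370 - 1*(-44819/1967) = 33054483809/10715573370 + 44819/1967 = 545279452522333/21077532818790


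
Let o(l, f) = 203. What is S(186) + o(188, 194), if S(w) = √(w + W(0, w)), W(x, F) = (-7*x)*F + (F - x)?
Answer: 203 + 2*√93 ≈ 222.29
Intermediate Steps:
W(x, F) = F - x - 7*F*x (W(x, F) = -7*F*x + (F - x) = F - x - 7*F*x)
S(w) = √2*√w (S(w) = √(w + (w - 1*0 - 7*w*0)) = √(w + (w + 0 + 0)) = √(w + w) = √(2*w) = √2*√w)
S(186) + o(188, 194) = √2*√186 + 203 = 2*√93 + 203 = 203 + 2*√93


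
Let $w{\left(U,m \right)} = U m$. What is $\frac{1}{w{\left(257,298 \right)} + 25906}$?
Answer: $\frac{1}{102492} \approx 9.7569 \cdot 10^{-6}$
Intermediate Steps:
$\frac{1}{w{\left(257,298 \right)} + 25906} = \frac{1}{257 \cdot 298 + 25906} = \frac{1}{76586 + 25906} = \frac{1}{102492}$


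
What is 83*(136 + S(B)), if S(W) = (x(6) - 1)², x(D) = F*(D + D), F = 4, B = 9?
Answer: 194635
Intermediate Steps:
x(D) = 8*D (x(D) = 4*(D + D) = 4*(2*D) = 8*D)
S(W) = 2209 (S(W) = (8*6 - 1)² = (48 - 1)² = 47² = 2209)
83*(136 + S(B)) = 83*(136 + 2209) = 83*2345 = 194635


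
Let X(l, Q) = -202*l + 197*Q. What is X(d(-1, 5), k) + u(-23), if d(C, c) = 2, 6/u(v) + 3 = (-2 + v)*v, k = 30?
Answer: 1574719/286 ≈ 5506.0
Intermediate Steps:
u(v) = 6/(-3 + v*(-2 + v)) (u(v) = 6/(-3 + (-2 + v)*v) = 6/(-3 + v*(-2 + v)))
X(d(-1, 5), k) + u(-23) = (-202*2 + 197*30) + 6/(-3 + (-23)² - 2*(-23)) = (-404 + 5910) + 6/(-3 + 529 + 46) = 5506 + 6/572 = 5506 + 6*(1/572) = 5506 + 3/286 = 1574719/286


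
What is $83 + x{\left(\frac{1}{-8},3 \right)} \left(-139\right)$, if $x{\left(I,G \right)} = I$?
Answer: $\frac{803}{8} \approx 100.38$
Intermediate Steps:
$83 + x{\left(\frac{1}{-8},3 \right)} \left(-139\right) = 83 + \frac{1}{-8} \left(-139\right) = 83 - - \frac{139}{8} = 83 + \frac{139}{8} = \frac{803}{8}$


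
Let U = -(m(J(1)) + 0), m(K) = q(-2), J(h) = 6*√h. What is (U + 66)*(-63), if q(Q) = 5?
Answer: -3843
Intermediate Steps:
m(K) = 5
U = -5 (U = -(5 + 0) = -1*5 = -5)
(U + 66)*(-63) = (-5 + 66)*(-63) = 61*(-63) = -3843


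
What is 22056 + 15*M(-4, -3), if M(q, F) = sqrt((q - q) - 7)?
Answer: 22056 + 15*I*sqrt(7) ≈ 22056.0 + 39.686*I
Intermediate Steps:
M(q, F) = I*sqrt(7) (M(q, F) = sqrt(0 - 7) = sqrt(-7) = I*sqrt(7))
22056 + 15*M(-4, -3) = 22056 + 15*(I*sqrt(7)) = 22056 + 15*I*sqrt(7)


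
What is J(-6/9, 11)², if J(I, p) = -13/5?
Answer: 169/25 ≈ 6.7600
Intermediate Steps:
J(I, p) = -13/5 (J(I, p) = -13*⅕ = -13/5)
J(-6/9, 11)² = (-13/5)² = 169/25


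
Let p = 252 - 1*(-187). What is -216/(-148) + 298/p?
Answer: 34732/16243 ≈ 2.1383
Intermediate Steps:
p = 439 (p = 252 + 187 = 439)
-216/(-148) + 298/p = -216/(-148) + 298/439 = -216*(-1/148) + 298*(1/439) = 54/37 + 298/439 = 34732/16243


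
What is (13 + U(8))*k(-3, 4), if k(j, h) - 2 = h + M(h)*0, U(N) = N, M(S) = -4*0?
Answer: 126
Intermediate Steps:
M(S) = 0
k(j, h) = 2 + h (k(j, h) = 2 + (h + 0*0) = 2 + (h + 0) = 2 + h)
(13 + U(8))*k(-3, 4) = (13 + 8)*(2 + 4) = 21*6 = 126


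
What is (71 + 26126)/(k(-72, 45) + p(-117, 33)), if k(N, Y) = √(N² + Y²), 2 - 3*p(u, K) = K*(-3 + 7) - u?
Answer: 19411977/3872 + 2121957*√89/3872 ≈ 10183.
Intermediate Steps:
p(u, K) = ⅔ - 4*K/3 + u/3 (p(u, K) = ⅔ - (K*(-3 + 7) - u)/3 = ⅔ - (K*4 - u)/3 = ⅔ - (4*K - u)/3 = ⅔ - (-u + 4*K)/3 = ⅔ + (-4*K/3 + u/3) = ⅔ - 4*K/3 + u/3)
(71 + 26126)/(k(-72, 45) + p(-117, 33)) = (71 + 26126)/(√((-72)² + 45²) + (⅔ - 4/3*33 + (⅓)*(-117))) = 26197/(√(5184 + 2025) + (⅔ - 44 - 39)) = 26197/(√7209 - 247/3) = 26197/(9*√89 - 247/3) = 26197/(-247/3 + 9*√89)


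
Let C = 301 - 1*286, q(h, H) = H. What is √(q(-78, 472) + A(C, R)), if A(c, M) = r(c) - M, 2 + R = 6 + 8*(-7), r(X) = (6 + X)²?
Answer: √965 ≈ 31.064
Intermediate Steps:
R = -52 (R = -2 + (6 + 8*(-7)) = -2 + (6 - 56) = -2 - 50 = -52)
C = 15 (C = 301 - 286 = 15)
A(c, M) = (6 + c)² - M
√(q(-78, 472) + A(C, R)) = √(472 + ((6 + 15)² - 1*(-52))) = √(472 + (21² + 52)) = √(472 + (441 + 52)) = √(472 + 493) = √965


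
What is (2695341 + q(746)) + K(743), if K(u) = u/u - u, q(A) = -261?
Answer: 2694338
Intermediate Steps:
K(u) = 1 - u
(2695341 + q(746)) + K(743) = (2695341 - 261) + (1 - 1*743) = 2695080 + (1 - 743) = 2695080 - 742 = 2694338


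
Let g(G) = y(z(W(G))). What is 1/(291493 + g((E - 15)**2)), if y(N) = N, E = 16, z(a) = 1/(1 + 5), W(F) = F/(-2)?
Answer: 6/1748959 ≈ 3.4306e-6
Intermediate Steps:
W(F) = -F/2 (W(F) = F*(-1/2) = -F/2)
z(a) = 1/6
g(G) = 1/6
1/(291493 + g((E - 15)**2)) = 1/(291493 + 1/6) = 1/(1748959/6) = 6/1748959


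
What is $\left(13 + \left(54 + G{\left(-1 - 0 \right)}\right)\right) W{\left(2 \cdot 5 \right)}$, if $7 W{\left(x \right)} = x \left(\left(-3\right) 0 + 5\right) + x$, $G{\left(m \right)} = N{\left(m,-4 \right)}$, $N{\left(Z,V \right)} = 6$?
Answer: $\frac{4380}{7} \approx 625.71$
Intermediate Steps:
$G{\left(m \right)} = 6$
$W{\left(x \right)} = \frac{6 x}{7}$ ($W{\left(x \right)} = \frac{x \left(\left(-3\right) 0 + 5\right) + x}{7} = \frac{x \left(0 + 5\right) + x}{7} = \frac{x 5 + x}{7} = \frac{5 x + x}{7} = \frac{6 x}{7}$)
$\left(13 + \left(54 + G{\left(-1 - 0 \right)}\right)\right) W{\left(2 \cdot 5 \right)} = \left(13 + \left(54 + 6\right)\right) \frac{6 \cdot 2 \cdot 5}{7} = \left(13 + 60\right) \frac{6}{7} \cdot 10 = 73 \cdot \frac{60}{7} = \frac{4380}{7}$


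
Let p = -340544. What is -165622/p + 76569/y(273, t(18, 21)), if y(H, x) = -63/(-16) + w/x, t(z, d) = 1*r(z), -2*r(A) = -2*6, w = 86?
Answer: 625875350111/149328544 ≈ 4191.3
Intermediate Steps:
r(A) = 6 (r(A) = -(-1)*6 = -½*(-12) = 6)
t(z, d) = 6 (t(z, d) = 1*6 = 6)
y(H, x) = 63/16 + 86/x (y(H, x) = -63/(-16) + 86/x = -63*(-1/16) + 86/x = 63/16 + 86/x)
-165622/p + 76569/y(273, t(18, 21)) = -165622/(-340544) + 76569/(63/16 + 86/6) = -165622*(-1/340544) + 76569/(63/16 + 86*(⅙)) = 82811/170272 + 76569/(63/16 + 43/3) = 82811/170272 + 76569/(877/48) = 82811/170272 + 76569*(48/877) = 82811/170272 + 3675312/877 = 625875350111/149328544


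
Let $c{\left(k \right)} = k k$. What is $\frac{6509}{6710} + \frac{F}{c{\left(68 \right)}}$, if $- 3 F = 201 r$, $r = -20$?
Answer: $\frac{4886127}{3878380} \approx 1.2598$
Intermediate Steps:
$F = 1340$ ($F = - \frac{201 \left(-20\right)}{3} = \left(- \frac{1}{3}\right) \left(-4020\right) = 1340$)
$c{\left(k \right)} = k^{2}$
$\frac{6509}{6710} + \frac{F}{c{\left(68 \right)}} = \frac{6509}{6710} + \frac{1340}{68^{2}} = 6509 \cdot \frac{1}{6710} + \frac{1340}{4624} = \frac{6509}{6710} + 1340 \cdot \frac{1}{4624} = \frac{6509}{6710} + \frac{335}{1156} = \frac{4886127}{3878380}$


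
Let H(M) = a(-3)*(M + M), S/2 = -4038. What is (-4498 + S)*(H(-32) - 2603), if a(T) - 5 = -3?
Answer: 34339594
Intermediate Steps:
S = -8076 (S = 2*(-4038) = -8076)
a(T) = 2 (a(T) = 5 - 3 = 2)
H(M) = 4*M (H(M) = 2*(M + M) = 2*(2*M) = 4*M)
(-4498 + S)*(H(-32) - 2603) = (-4498 - 8076)*(4*(-32) - 2603) = -12574*(-128 - 2603) = -12574*(-2731) = 34339594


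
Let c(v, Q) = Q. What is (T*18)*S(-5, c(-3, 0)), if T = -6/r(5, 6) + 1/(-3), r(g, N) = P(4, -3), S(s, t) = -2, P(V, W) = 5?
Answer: 276/5 ≈ 55.200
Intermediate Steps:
r(g, N) = 5
T = -23/15 (T = -6/5 + 1/(-3) = -6*1/5 + 1*(-1/3) = -6/5 - 1/3 = -23/15 ≈ -1.5333)
(T*18)*S(-5, c(-3, 0)) = -23/15*18*(-2) = -138/5*(-2) = 276/5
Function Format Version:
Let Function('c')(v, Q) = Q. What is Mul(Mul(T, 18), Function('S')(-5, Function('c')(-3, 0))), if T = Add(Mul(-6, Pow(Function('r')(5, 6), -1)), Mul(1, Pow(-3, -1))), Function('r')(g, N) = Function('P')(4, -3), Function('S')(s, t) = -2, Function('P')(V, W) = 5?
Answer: Rational(276, 5) ≈ 55.200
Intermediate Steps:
Function('r')(g, N) = 5
T = Rational(-23, 15) (T = Add(Mul(-6, Pow(5, -1)), Mul(1, Pow(-3, -1))) = Add(Mul(-6, Rational(1, 5)), Mul(1, Rational(-1, 3))) = Add(Rational(-6, 5), Rational(-1, 3)) = Rational(-23, 15) ≈ -1.5333)
Mul(Mul(T, 18), Function('S')(-5, Function('c')(-3, 0))) = Mul(Mul(Rational(-23, 15), 18), -2) = Mul(Rational(-138, 5), -2) = Rational(276, 5)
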